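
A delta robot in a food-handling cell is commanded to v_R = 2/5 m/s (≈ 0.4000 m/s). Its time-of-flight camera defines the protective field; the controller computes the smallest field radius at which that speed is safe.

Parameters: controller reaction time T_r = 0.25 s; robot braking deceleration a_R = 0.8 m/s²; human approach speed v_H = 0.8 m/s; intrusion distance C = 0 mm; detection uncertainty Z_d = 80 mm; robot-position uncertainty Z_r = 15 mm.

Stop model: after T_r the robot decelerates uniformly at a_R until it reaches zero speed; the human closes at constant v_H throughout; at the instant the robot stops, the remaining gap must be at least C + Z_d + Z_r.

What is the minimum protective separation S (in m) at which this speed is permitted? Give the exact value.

S_min = 179/200 m = 0.8950 m

stop time T_s = (2/5)/(4/5) = 0.5000 s
reaction-phase robot travel = 0.4000·0.2500 = 0.1000 m
robot covers 0.4000·0.5000 − ½·0.8000·0.5000² = 0.1000 m while stopping
human closes 0.8000·0.7500 = 0.6000 m
C+Z_d+Z_r = 0.0000+0.0800+0.0150 = 0.0950 m
S_min ≈ 0.1000+0.1000+0.6000+0.0950  ⇒  S_min = 179/200 m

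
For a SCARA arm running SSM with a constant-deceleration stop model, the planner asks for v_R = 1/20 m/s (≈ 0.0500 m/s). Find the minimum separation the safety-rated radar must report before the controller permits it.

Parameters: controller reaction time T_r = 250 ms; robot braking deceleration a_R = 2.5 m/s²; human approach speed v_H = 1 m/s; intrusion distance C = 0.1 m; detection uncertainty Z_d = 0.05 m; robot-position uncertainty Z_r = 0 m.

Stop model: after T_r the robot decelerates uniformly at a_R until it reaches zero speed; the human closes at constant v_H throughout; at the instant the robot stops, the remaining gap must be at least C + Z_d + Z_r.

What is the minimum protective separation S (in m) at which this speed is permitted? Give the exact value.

S_min = 433/1000 m = 0.4330 m

T_s = v_R/a_R = (1/20)/(5/2) = 0.0200 s
robot in T_r: 0.0500·0.2500 = 0.0125 m
braking distance = 0.0500²/(2·2.5000) = 0.0005 m
human closes 1.0000·0.2700 = 0.2700 m
C+Z_d+Z_r = 0.1000+0.0500+0.0000 = 0.1500 m
S_min ≈ 0.0125+0.0005+0.2700+0.1500  ⇒  S_min = 433/1000 m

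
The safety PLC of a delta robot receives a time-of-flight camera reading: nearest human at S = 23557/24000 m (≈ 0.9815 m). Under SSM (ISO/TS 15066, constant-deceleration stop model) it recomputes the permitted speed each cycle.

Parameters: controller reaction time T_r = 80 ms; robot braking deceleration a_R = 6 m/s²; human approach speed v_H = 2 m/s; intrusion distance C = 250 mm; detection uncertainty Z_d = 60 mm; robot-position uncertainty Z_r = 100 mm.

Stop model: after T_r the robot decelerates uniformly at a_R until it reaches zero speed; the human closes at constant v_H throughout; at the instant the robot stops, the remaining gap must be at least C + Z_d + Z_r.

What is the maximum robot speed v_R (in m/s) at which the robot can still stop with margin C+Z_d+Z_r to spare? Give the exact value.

v_R_max = 17/20 m/s = 0.8500 m/s

at the boundary: (1/12)·v² + (31/75)·v + (-9877/24000) = 0
  disc = (31/75)² − 4·(1/12)·(-9877/24000) = 12321/40000 ; √disc = 111/200
  v_R = (−(31/75) + 111/200) / (2·(1/12)) = 17/20 m/s
check:
braking lasts T_s = (17/20)/6 = 0.1417 s
robot in T_r: 0.8500·0.0800 = 0.0680 m
robot covers 0.8500·0.1417 − ½·6.0000·0.1417² = 0.0602 m while stopping
human over T_r+T_s: 2.0000·(0.0800+0.1417) = 0.4433 m
margins: 0.2500+0.0600+0.1000 = 0.4100 m
sum ≈ 0.0680+0.0602+0.4433+0.4100 ≈ 0.9815 m = S ✓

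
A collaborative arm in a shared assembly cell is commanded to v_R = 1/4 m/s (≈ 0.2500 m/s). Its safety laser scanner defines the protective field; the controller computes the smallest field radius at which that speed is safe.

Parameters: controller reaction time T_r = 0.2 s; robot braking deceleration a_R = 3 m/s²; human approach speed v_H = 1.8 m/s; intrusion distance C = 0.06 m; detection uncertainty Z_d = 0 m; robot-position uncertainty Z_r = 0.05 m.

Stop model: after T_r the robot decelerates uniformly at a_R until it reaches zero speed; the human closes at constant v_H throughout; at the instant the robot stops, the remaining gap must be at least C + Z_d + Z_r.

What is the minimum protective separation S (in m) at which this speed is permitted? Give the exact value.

stop time T_s = (1/4)/3 = 0.0833 s
reaction-phase robot travel = 0.2500·0.2000 = 0.0500 m
robot under decel: 0.2500²/(2·3.0000) = 0.0104 m
human over T_r+T_s: 1.8000·(0.2000+0.0833) = 0.5100 m
C+Z_d+Z_r = 0.0600+0.0000+0.0500 = 0.1100 m
S_min ≈ 0.0500+0.0104+0.5100+0.1100  ⇒  S_min = 1633/2400 m

S_min = 1633/2400 m = 0.6804 m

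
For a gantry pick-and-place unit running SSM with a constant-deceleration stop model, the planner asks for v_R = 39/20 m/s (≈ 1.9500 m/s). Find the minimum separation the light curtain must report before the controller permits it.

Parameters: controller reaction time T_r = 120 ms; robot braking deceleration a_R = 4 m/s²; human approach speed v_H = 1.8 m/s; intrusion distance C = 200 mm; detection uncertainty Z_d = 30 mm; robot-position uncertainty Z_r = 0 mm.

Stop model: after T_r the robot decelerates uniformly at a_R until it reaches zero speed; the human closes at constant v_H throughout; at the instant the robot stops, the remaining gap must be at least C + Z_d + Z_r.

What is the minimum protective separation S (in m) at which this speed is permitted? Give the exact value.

S_min = 1301/640 m = 2.0328 m

braking lasts T_s = (39/20)/4 = 0.4875 s
robot in T_r: 1.9500·0.1200 = 0.2340 m
robot under decel: 1.9500²/(2·4.0000) = 0.4753 m
person approaches 1.8000·(0.1200+0.4875) = 1.0935 m
margins: 0.2000+0.0300+0.0000 = 0.2300 m
S_min ≈ 0.2340+0.4753+1.0935+0.2300  ⇒  S_min = 1301/640 m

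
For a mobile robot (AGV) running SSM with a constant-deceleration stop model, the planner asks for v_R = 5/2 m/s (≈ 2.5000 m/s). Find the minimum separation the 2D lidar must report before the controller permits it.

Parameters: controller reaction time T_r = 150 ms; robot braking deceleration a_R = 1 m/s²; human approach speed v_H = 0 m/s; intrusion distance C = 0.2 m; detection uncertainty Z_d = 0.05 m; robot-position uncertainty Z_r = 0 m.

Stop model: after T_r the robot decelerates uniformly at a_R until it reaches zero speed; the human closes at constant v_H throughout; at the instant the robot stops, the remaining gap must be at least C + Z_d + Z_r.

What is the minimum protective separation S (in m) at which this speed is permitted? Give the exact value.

S_min = 15/4 m = 3.7500 m

braking lasts T_s = (5/2)/1 = 2.5000 s
reaction-phase robot travel = 2.5000·0.1500 = 0.3750 m
robot under decel: 2.5000²/(2·1.0000) = 3.1250 m
human closes 0.0000·2.6500 = 0.0000 m
residual clearance needed = 0.2000+0.0500+0.0000 = 0.2500 m
S_min ≈ 0.3750+3.1250+0.0000+0.2500  ⇒  S_min = 15/4 m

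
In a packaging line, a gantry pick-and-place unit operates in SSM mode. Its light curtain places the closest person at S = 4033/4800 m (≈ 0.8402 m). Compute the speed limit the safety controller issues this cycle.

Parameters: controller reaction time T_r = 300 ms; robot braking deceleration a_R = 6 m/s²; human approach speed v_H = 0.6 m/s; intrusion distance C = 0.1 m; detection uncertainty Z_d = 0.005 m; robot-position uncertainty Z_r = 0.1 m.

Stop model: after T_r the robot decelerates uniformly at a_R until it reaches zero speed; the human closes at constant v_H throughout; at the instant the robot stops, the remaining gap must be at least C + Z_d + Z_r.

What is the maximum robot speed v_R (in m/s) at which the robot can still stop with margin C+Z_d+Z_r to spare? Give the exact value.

v_R_max = 19/20 m/s = 0.9500 m/s

quadratic (1/12)·v² + (2/5)·v + (-437/960) = 0
  disc = (2/5)² − 4·(1/12)·(-437/960) = 4489/14400 ; √disc = 67/120
  v_R = (−(2/5) + 67/120) / (2·(1/12)) = 19/20 m/s
check:
T_s = v_R/a_R = (19/20)/6 = 0.1583 s
robot covers v_R·T_r = 0.9500·0.3000 = 0.2850 m before braking
braking distance = 0.9500²/(2·6.0000) = 0.0752 m
human over T_r+T_s: 0.6000·(0.3000+0.1583) = 0.2750 m
margins: 0.1000+0.0050+0.1000 = 0.2050 m
sum ≈ 0.2850+0.0752+0.2750+0.2050 ≈ 0.8402 m = S ✓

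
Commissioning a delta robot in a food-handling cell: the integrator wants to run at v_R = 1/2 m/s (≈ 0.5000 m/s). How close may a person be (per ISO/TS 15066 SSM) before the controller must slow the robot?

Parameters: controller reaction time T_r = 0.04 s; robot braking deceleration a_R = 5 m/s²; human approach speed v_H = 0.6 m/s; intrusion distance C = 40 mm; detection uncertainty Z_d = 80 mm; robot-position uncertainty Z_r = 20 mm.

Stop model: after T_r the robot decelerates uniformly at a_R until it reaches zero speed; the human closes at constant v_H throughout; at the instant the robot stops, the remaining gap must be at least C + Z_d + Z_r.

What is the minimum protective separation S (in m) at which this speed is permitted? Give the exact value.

stop time T_s = (1/2)/5 = 0.1000 s
robot in T_r: 0.5000·0.0400 = 0.0200 m
robot under decel: 0.5000²/(2·5.0000) = 0.0250 m
human over T_r+T_s: 0.6000·(0.0400+0.1000) = 0.0840 m
residual clearance needed = 0.0400+0.0800+0.0200 = 0.1400 m
S_min ≈ 0.0200+0.0250+0.0840+0.1400  ⇒  S_min = 269/1000 m

S_min = 269/1000 m = 0.2690 m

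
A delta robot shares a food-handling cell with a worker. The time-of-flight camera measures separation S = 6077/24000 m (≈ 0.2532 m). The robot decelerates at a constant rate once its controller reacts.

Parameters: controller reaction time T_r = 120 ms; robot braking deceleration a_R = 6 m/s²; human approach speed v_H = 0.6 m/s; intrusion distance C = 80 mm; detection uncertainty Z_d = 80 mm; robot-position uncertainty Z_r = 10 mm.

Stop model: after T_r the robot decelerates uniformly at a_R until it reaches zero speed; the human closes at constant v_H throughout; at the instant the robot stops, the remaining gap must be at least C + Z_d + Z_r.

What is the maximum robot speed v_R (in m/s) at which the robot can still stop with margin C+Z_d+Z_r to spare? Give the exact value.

v_R_max = 1/20 m/s = 0.0500 m/s

collect terms ⇒ (1/12)·v_R² + (11/50)·v_R + (-269/24000) = 0
  disc = (11/50)² − 4·(1/12)·(-269/24000) = 18769/360000 ; √disc = 137/600
  v_R = (−(11/50) + 137/600) / (2·(1/12)) = 1/20 m/s
check:
braking lasts T_s = (1/20)/6 = 0.0083 s
reaction-phase robot travel = 0.0500·0.1200 = 0.0060 m
braking distance = 0.0500²/(2·6.0000) = 0.0002 m
human over T_r+T_s: 0.6000·(0.1200+0.0083) = 0.0770 m
C+Z_d+Z_r = 0.0800+0.0800+0.0100 = 0.1700 m
sum ≈ 0.0060+0.0002+0.0770+0.1700 ≈ 0.2532 m = S ✓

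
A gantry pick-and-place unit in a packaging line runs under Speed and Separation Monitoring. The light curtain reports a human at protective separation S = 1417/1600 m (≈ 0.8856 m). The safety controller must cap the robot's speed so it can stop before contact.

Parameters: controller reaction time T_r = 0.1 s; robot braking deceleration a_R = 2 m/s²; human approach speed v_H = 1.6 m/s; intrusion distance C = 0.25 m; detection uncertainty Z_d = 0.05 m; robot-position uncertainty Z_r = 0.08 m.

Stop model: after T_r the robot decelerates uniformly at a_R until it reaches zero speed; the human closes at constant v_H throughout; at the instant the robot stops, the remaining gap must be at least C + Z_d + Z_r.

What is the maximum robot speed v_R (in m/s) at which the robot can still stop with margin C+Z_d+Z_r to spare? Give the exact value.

v_R_max = 7/20 m/s = 0.3500 m/s

quadratic (1/4)·v² + (9/10)·v + (-553/1600) = 0
  disc = (9/10)² − 4·(1/4)·(-553/1600) = 1849/1600 ; √disc = 43/40
  v_R = (−(9/10) + 43/40) / (2·(1/4)) = 7/20 m/s
check:
T_s = v_R/a_R = (7/20)/2 = 0.1750 s
robot in T_r: 0.3500·0.1000 = 0.0350 m
robot covers 0.3500·0.1750 − ½·2.0000·0.1750² = 0.0306 m while stopping
human closes 1.6000·0.2750 = 0.4400 m
C+Z_d+Z_r = 0.2500+0.0500+0.0800 = 0.3800 m
sum ≈ 0.0350+0.0306+0.4400+0.3800 ≈ 0.8856 m = S ✓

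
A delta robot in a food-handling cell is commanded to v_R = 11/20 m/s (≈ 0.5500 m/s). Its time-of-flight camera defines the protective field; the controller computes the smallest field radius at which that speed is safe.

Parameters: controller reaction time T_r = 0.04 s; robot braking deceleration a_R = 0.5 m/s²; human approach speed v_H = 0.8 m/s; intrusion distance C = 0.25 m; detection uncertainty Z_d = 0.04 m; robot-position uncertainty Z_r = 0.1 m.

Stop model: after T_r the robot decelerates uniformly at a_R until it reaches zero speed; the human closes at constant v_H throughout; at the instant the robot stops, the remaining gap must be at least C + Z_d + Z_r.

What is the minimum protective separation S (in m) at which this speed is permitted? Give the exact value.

T_s = v_R/a_R = (11/20)/(1/2) = 1.1000 s
reaction-phase robot travel = 0.5500·0.0400 = 0.0220 m
robot under decel: 0.5500²/(2·0.5000) = 0.3025 m
person approaches 0.8000·(0.0400+1.1000) = 0.9120 m
residual clearance needed = 0.2500+0.0400+0.1000 = 0.3900 m
S_min ≈ 0.0220+0.3025+0.9120+0.3900  ⇒  S_min = 3253/2000 m

S_min = 3253/2000 m = 1.6265 m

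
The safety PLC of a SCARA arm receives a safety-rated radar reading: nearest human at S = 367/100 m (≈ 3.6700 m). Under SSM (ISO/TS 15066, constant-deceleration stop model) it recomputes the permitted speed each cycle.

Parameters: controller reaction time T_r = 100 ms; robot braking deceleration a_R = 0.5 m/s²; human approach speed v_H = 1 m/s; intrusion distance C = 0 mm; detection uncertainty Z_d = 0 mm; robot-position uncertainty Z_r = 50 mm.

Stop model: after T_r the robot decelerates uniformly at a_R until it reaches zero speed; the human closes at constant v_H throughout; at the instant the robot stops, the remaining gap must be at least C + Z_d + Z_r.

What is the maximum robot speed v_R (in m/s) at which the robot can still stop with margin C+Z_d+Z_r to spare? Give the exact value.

quadratic (1)·v² + (21/10)·v + (-88/25) = 0
  disc = (21/10)² − 4·(1)·(-88/25) = 1849/100 ; √disc = 43/10
  v_R = (−(21/10) + 43/10) / (2·(1)) = 11/10 m/s
check:
T_s = v_R/a_R = (11/10)/(1/2) = 2.2000 s
robot in T_r: 1.1000·0.1000 = 0.1100 m
robot under decel: 1.1000²/(2·0.5000) = 1.2100 m
person approaches 1.0000·(0.1000+2.2000) = 2.3000 m
C+Z_d+Z_r = 0.0000+0.0000+0.0500 = 0.0500 m
sum ≈ 0.1100+1.2100+2.3000+0.0500 ≈ 3.6700 m = S ✓

v_R_max = 11/10 m/s = 1.1000 m/s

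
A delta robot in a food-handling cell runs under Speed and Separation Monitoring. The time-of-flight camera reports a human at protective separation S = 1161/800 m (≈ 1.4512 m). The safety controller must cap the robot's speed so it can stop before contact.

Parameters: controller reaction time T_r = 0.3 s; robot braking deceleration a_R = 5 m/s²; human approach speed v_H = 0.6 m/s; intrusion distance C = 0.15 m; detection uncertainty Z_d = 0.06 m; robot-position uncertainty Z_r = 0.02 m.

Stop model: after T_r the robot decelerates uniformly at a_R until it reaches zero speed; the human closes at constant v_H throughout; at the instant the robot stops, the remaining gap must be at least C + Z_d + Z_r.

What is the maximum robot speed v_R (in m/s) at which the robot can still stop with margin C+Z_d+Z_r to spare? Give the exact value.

at the boundary: (1/10)·v² + (21/50)·v + (-833/800) = 0
  disc = (21/50)² − 4·(1/10)·(-833/800) = 5929/10000 ; √disc = 77/100
  v_R = (−(21/50) + 77/100) / (2·(1/10)) = 7/4 m/s
check:
stop time T_s = (7/4)/5 = 0.3500 s
robot in T_r: 1.7500·0.3000 = 0.5250 m
braking distance = 1.7500²/(2·5.0000) = 0.3063 m
person approaches 0.6000·(0.3000+0.3500) = 0.3900 m
residual clearance needed = 0.1500+0.0600+0.0200 = 0.2300 m
sum ≈ 0.5250+0.3063+0.3900+0.2300 ≈ 1.4512 m = S ✓

v_R_max = 7/4 m/s = 1.7500 m/s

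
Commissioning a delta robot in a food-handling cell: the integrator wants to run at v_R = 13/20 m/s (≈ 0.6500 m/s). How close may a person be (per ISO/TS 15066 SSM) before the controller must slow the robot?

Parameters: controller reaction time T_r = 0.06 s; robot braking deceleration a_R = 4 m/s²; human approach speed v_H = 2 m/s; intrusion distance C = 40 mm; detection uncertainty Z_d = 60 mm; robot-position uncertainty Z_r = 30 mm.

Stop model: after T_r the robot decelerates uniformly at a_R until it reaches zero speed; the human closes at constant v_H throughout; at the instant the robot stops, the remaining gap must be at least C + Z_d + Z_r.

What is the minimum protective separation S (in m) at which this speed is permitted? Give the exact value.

stop time T_s = (13/20)/4 = 0.1625 s
robot in T_r: 0.6500·0.0600 = 0.0390 m
robot covers 0.6500·0.1625 − ½·4.0000·0.1625² = 0.0528 m while stopping
human closes 2.0000·0.2225 = 0.4450 m
C+Z_d+Z_r = 0.0400+0.0600+0.0300 = 0.1300 m
S_min ≈ 0.0390+0.0528+0.4450+0.1300  ⇒  S_min = 10669/16000 m

S_min = 10669/16000 m = 0.6668 m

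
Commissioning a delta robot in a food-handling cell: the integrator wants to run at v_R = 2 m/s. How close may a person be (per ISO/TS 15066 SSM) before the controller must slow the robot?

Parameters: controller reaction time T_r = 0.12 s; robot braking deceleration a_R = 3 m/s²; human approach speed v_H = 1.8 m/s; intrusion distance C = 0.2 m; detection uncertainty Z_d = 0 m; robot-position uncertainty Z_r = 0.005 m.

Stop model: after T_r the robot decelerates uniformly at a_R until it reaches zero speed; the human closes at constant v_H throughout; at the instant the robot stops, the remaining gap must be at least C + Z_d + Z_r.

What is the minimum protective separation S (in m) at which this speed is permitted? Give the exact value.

braking lasts T_s = 2/3 = 0.6667 s
robot covers v_R·T_r = 2.0000·0.1200 = 0.2400 m before braking
robot covers 2.0000·0.6667 − ½·3.0000·0.6667² = 0.6667 m while stopping
human over T_r+T_s: 1.8000·(0.1200+0.6667) = 1.4160 m
C+Z_d+Z_r = 0.2000+0.0000+0.0050 = 0.2050 m
S_min ≈ 0.2400+0.6667+1.4160+0.2050  ⇒  S_min = 7583/3000 m

S_min = 7583/3000 m = 2.5277 m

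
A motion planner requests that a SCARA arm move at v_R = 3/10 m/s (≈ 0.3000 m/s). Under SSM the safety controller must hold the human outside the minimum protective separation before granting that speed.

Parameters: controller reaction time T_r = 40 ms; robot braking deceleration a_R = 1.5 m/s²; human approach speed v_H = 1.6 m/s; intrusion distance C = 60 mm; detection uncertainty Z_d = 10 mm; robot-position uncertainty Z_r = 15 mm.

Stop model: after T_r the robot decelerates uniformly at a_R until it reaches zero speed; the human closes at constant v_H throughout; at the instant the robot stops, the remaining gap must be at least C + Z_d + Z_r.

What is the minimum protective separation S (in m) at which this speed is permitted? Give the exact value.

S_min = 511/1000 m = 0.5110 m

stop time T_s = (3/10)/(3/2) = 0.2000 s
robot in T_r: 0.3000·0.0400 = 0.0120 m
robot covers 0.3000·0.2000 − ½·1.5000·0.2000² = 0.0300 m while stopping
person approaches 1.6000·(0.0400+0.2000) = 0.3840 m
residual clearance needed = 0.0600+0.0100+0.0150 = 0.0850 m
S_min ≈ 0.0120+0.0300+0.3840+0.0850  ⇒  S_min = 511/1000 m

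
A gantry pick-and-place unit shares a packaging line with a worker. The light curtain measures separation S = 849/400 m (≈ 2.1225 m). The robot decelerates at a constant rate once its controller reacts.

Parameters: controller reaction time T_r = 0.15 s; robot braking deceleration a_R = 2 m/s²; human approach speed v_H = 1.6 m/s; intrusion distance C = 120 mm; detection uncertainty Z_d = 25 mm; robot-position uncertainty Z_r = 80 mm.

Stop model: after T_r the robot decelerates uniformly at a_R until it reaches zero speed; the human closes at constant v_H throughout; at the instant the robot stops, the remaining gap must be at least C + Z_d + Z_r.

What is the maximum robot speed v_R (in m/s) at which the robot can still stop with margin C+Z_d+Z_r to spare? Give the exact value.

v_R_max = 13/10 m/s = 1.3000 m/s

quadratic (1/4)·v² + (19/20)·v + (-663/400) = 0
  disc = (19/20)² − 4·(1/4)·(-663/400) = 64/25 ; √disc = 8/5
  v_R = (−(19/20) + 8/5) / (2·(1/4)) = 13/10 m/s
check:
stop time T_s = (13/10)/2 = 0.6500 s
robot covers v_R·T_r = 1.3000·0.1500 = 0.1950 m before braking
braking distance = 1.3000²/(2·2.0000) = 0.4225 m
person approaches 1.6000·(0.1500+0.6500) = 1.2800 m
C+Z_d+Z_r = 0.1200+0.0250+0.0800 = 0.2250 m
sum ≈ 0.1950+0.4225+1.2800+0.2250 ≈ 2.1225 m = S ✓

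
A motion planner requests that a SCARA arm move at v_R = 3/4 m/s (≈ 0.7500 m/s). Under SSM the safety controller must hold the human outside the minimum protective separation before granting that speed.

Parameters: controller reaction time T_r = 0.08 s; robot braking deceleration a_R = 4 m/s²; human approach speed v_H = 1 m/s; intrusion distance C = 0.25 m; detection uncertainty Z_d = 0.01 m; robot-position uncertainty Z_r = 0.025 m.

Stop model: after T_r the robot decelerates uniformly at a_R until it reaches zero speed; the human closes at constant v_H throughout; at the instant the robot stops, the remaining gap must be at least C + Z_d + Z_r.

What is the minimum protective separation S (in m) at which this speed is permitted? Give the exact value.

stop time T_s = (3/4)/4 = 0.1875 s
robot in T_r: 0.7500·0.0800 = 0.0600 m
robot under decel: 0.7500²/(2·4.0000) = 0.0703 m
person approaches 1.0000·(0.0800+0.1875) = 0.2675 m
C+Z_d+Z_r = 0.2500+0.0100+0.0250 = 0.2850 m
S_min ≈ 0.0600+0.0703+0.2675+0.2850  ⇒  S_min = 437/640 m

S_min = 437/640 m = 0.6828 m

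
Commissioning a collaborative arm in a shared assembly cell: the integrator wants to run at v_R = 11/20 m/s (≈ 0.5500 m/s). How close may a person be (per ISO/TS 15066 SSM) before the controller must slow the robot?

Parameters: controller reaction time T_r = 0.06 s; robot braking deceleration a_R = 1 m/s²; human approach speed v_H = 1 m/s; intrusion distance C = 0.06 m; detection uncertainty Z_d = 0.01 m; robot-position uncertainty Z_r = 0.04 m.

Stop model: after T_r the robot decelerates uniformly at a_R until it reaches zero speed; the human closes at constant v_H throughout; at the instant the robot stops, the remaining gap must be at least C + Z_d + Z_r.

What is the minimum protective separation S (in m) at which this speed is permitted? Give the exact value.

S_min = 3617/4000 m = 0.9042 m

T_s = v_R/a_R = (11/20)/1 = 0.5500 s
reaction-phase robot travel = 0.5500·0.0600 = 0.0330 m
braking distance = 0.5500²/(2·1.0000) = 0.1512 m
person approaches 1.0000·(0.0600+0.5500) = 0.6100 m
residual clearance needed = 0.0600+0.0100+0.0400 = 0.1100 m
S_min ≈ 0.0330+0.1512+0.6100+0.1100  ⇒  S_min = 3617/4000 m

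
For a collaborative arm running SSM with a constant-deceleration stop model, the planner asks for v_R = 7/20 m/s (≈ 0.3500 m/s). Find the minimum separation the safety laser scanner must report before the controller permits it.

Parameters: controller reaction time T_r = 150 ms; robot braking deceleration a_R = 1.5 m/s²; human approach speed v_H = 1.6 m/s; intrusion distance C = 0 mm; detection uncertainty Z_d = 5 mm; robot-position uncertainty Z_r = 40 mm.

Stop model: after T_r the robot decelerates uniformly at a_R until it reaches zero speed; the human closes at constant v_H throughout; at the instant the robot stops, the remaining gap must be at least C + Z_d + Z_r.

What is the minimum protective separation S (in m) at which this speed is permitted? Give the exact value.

S_min = 451/600 m = 0.7517 m

stop time T_s = (7/20)/(3/2) = 0.2333 s
robot covers v_R·T_r = 0.3500·0.1500 = 0.0525 m before braking
robot covers 0.3500·0.2333 − ½·1.5000·0.2333² = 0.0408 m while stopping
human closes 1.6000·0.3833 = 0.6133 m
margins: 0.0000+0.0050+0.0400 = 0.0450 m
S_min ≈ 0.0525+0.0408+0.6133+0.0450  ⇒  S_min = 451/600 m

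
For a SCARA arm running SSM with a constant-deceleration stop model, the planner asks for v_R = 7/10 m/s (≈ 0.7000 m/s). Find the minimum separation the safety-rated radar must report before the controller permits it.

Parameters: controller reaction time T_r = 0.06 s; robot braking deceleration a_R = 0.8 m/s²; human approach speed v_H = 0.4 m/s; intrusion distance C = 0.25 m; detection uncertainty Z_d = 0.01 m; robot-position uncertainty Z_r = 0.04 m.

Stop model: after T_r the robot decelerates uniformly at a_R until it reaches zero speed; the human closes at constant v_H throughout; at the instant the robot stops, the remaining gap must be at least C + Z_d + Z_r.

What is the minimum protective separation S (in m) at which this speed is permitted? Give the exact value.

S_min = 4089/4000 m = 1.0223 m

braking lasts T_s = (7/10)/(4/5) = 0.8750 s
robot covers v_R·T_r = 0.7000·0.0600 = 0.0420 m before braking
braking distance = 0.7000²/(2·0.8000) = 0.3063 m
person approaches 0.4000·(0.0600+0.8750) = 0.3740 m
C+Z_d+Z_r = 0.2500+0.0100+0.0400 = 0.3000 m
S_min ≈ 0.0420+0.3063+0.3740+0.3000  ⇒  S_min = 4089/4000 m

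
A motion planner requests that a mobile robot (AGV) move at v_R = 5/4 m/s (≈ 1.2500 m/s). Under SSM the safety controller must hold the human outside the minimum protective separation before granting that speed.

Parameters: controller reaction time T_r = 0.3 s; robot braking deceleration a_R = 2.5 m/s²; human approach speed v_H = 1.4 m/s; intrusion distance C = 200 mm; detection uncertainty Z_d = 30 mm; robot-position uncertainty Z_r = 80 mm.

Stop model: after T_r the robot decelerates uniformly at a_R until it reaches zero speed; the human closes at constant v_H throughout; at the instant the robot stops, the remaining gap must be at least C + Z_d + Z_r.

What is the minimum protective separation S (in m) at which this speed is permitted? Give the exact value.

S_min = 847/400 m = 2.1175 m

braking lasts T_s = (5/4)/(5/2) = 0.5000 s
robot in T_r: 1.2500·0.3000 = 0.3750 m
robot covers 1.2500·0.5000 − ½·2.5000·0.5000² = 0.3125 m while stopping
person approaches 1.4000·(0.3000+0.5000) = 1.1200 m
margins: 0.2000+0.0300+0.0800 = 0.3100 m
S_min ≈ 0.3750+0.3125+1.1200+0.3100  ⇒  S_min = 847/400 m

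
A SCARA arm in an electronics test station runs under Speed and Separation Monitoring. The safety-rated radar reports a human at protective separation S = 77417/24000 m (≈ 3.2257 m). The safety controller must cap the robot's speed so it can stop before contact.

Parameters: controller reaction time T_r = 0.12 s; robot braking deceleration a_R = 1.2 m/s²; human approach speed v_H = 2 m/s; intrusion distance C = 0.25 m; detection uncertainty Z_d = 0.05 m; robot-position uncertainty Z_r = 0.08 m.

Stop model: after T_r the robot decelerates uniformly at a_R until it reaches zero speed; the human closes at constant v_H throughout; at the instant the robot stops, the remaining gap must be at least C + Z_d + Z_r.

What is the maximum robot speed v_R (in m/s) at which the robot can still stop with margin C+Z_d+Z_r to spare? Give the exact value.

quadratic (5/12)·v² + (134/75)·v + (-62537/24000) = 0
  disc = (134/75)² − 4·(5/12)·(-62537/24000) = 301401/40000 ; √disc = 549/200
  v_R = (−(134/75) + 549/200) / (2·(5/12)) = 23/20 m/s
check:
stop time T_s = (23/20)/(6/5) = 0.9583 s
reaction-phase robot travel = 1.1500·0.1200 = 0.1380 m
braking distance = 1.1500²/(2·1.2000) = 0.5510 m
person approaches 2.0000·(0.1200+0.9583) = 2.1567 m
C+Z_d+Z_r = 0.2500+0.0500+0.0800 = 0.3800 m
sum ≈ 0.1380+0.5510+2.1567+0.3800 ≈ 3.2257 m = S ✓

v_R_max = 23/20 m/s = 1.1500 m/s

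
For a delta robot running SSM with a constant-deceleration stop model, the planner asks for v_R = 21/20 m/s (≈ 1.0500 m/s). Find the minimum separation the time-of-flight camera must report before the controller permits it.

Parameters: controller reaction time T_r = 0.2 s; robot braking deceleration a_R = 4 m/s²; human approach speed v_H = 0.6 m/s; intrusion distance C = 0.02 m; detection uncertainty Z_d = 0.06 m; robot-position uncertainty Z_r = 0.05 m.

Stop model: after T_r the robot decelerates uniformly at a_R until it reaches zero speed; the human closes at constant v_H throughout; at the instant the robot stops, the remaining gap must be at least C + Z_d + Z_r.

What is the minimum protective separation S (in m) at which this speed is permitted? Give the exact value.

S_min = 2417/3200 m = 0.7553 m

T_s = v_R/a_R = (21/20)/4 = 0.2625 s
reaction-phase robot travel = 1.0500·0.2000 = 0.2100 m
robot covers 1.0500·0.2625 − ½·4.0000·0.2625² = 0.1378 m while stopping
human over T_r+T_s: 0.6000·(0.2000+0.2625) = 0.2775 m
C+Z_d+Z_r = 0.0200+0.0600+0.0500 = 0.1300 m
S_min ≈ 0.2100+0.1378+0.2775+0.1300  ⇒  S_min = 2417/3200 m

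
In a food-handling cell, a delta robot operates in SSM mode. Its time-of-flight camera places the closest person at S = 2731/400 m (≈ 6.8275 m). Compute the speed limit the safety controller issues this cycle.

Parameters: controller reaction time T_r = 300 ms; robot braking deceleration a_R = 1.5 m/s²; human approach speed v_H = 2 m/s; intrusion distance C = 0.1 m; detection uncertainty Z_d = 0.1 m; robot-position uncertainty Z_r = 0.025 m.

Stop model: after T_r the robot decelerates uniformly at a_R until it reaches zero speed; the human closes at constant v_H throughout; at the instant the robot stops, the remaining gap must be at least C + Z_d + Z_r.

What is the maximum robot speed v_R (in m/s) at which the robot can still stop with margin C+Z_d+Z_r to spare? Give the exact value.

at the boundary: (1/3)·v² + (49/30)·v + (-2401/400) = 0
  disc = (49/30)² − 4·(1/3)·(-2401/400) = 2401/225 ; √disc = 49/15
  v_R = (−(49/30) + 49/15) / (2·(1/3)) = 49/20 m/s
check:
braking lasts T_s = (49/20)/(3/2) = 1.6333 s
robot in T_r: 2.4500·0.3000 = 0.7350 m
robot covers 2.4500·1.6333 − ½·1.5000·1.6333² = 2.0008 m while stopping
person approaches 2.0000·(0.3000+1.6333) = 3.8667 m
C+Z_d+Z_r = 0.1000+0.1000+0.0250 = 0.2250 m
sum ≈ 0.7350+2.0008+3.8667+0.2250 ≈ 6.8275 m = S ✓

v_R_max = 49/20 m/s = 2.4500 m/s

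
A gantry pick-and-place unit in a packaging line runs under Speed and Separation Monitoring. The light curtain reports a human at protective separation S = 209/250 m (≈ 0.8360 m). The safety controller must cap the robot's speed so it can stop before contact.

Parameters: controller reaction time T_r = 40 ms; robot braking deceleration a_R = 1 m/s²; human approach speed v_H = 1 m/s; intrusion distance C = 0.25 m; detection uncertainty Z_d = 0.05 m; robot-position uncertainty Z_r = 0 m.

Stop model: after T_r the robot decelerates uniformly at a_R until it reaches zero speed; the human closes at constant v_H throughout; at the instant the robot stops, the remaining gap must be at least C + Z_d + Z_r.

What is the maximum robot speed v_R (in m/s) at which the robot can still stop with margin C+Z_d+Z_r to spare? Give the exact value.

at the boundary: (1/2)·v² + (26/25)·v + (-62/125) = 0
  disc = (26/25)² − 4·(1/2)·(-62/125) = 1296/625 ; √disc = 36/25
  v_R = (−(26/25) + 36/25) / (2·(1/2)) = 2/5 m/s
check:
stop time T_s = (2/5)/1 = 0.4000 s
robot in T_r: 0.4000·0.0400 = 0.0160 m
robot under decel: 0.4000²/(2·1.0000) = 0.0800 m
human closes 1.0000·0.4400 = 0.4400 m
residual clearance needed = 0.2500+0.0500+0.0000 = 0.3000 m
sum ≈ 0.0160+0.0800+0.4400+0.3000 ≈ 0.8360 m = S ✓

v_R_max = 2/5 m/s = 0.4000 m/s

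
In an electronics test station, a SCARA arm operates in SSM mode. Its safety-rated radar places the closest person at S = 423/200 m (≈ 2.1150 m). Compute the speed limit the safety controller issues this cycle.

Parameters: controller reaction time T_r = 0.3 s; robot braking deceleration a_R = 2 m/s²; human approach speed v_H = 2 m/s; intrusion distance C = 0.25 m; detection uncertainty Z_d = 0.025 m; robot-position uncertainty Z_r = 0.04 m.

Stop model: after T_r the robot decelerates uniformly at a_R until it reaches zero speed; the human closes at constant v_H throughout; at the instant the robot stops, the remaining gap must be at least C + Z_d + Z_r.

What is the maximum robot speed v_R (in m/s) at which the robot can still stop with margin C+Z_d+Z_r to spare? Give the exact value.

quadratic (1/4)·v² + (13/10)·v + (-6/5) = 0
  disc = (13/10)² − 4·(1/4)·(-6/5) = 289/100 ; √disc = 17/10
  v_R = (−(13/10) + 17/10) / (2·(1/4)) = 4/5 m/s
check:
T_s = v_R/a_R = (4/5)/2 = 0.4000 s
reaction-phase robot travel = 0.8000·0.3000 = 0.2400 m
robot covers 0.8000·0.4000 − ½·2.0000·0.4000² = 0.1600 m while stopping
person approaches 2.0000·(0.3000+0.4000) = 1.4000 m
residual clearance needed = 0.2500+0.0250+0.0400 = 0.3150 m
sum ≈ 0.2400+0.1600+1.4000+0.3150 ≈ 2.1150 m = S ✓

v_R_max = 4/5 m/s = 0.8000 m/s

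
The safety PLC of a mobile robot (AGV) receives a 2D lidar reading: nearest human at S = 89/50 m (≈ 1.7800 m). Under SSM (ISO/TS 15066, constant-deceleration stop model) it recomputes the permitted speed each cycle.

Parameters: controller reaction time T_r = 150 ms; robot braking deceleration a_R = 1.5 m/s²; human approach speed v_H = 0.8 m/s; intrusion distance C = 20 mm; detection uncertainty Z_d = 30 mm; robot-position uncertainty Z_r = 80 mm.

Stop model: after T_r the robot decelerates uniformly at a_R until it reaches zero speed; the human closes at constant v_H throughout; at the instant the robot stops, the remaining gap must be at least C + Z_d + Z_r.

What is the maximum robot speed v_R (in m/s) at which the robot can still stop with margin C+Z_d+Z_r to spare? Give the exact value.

at the boundary: (1/3)·v² + (41/60)·v + (-153/100) = 0
  disc = (41/60)² − 4·(1/3)·(-153/100) = 361/144 ; √disc = 19/12
  v_R = (−(41/60) + 19/12) / (2·(1/3)) = 27/20 m/s
check:
T_s = v_R/a_R = (27/20)/(3/2) = 0.9000 s
robot covers v_R·T_r = 1.3500·0.1500 = 0.2025 m before braking
robot under decel: 1.3500²/(2·1.5000) = 0.6075 m
human over T_r+T_s: 0.8000·(0.1500+0.9000) = 0.8400 m
margins: 0.0200+0.0300+0.0800 = 0.1300 m
sum ≈ 0.2025+0.6075+0.8400+0.1300 ≈ 1.7800 m = S ✓

v_R_max = 27/20 m/s = 1.3500 m/s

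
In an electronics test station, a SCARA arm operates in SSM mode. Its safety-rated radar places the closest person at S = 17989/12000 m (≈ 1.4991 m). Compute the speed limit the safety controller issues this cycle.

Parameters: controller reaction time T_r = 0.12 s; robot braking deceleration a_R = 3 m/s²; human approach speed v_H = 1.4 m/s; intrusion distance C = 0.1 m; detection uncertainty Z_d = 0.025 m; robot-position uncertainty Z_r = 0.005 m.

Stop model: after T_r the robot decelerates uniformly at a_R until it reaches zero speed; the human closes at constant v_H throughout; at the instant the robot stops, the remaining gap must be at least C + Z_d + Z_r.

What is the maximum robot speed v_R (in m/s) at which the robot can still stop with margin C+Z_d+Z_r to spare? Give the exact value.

v_R_max = 29/20 m/s = 1.4500 m/s

quadratic (1/6)·v² + (44/75)·v + (-14413/12000) = 0
  disc = (44/75)² − 4·(1/6)·(-14413/12000) = 11449/10000 ; √disc = 107/100
  v_R = (−(44/75) + 107/100) / (2·(1/6)) = 29/20 m/s
check:
stop time T_s = (29/20)/3 = 0.4833 s
robot covers v_R·T_r = 1.4500·0.1200 = 0.1740 m before braking
robot covers 1.4500·0.4833 − ½·3.0000·0.4833² = 0.3504 m while stopping
human closes 1.4000·0.6033 = 0.8447 m
margins: 0.1000+0.0250+0.0050 = 0.1300 m
sum ≈ 0.1740+0.3504+0.8447+0.1300 ≈ 1.4991 m = S ✓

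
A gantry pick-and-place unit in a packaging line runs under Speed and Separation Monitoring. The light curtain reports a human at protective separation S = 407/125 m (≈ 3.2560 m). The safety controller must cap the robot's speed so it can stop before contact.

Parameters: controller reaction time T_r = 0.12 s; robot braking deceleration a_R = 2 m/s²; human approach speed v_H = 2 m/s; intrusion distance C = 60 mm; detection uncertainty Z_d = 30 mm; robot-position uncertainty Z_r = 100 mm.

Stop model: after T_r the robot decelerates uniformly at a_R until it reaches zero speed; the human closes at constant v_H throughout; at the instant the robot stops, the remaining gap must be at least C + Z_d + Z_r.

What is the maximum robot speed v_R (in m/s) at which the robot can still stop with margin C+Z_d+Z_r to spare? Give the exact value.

v_R_max = 9/5 m/s = 1.8000 m/s

collect terms ⇒ (1/4)·v_R² + (28/25)·v_R + (-1413/500) = 0
  disc = (28/25)² − 4·(1/4)·(-1413/500) = 10201/2500 ; √disc = 101/50
  v_R = (−(28/25) + 101/50) / (2·(1/4)) = 9/5 m/s
check:
T_s = v_R/a_R = (9/5)/2 = 0.9000 s
robot in T_r: 1.8000·0.1200 = 0.2160 m
robot covers 1.8000·0.9000 − ½·2.0000·0.9000² = 0.8100 m while stopping
person approaches 2.0000·(0.1200+0.9000) = 2.0400 m
C+Z_d+Z_r = 0.0600+0.0300+0.1000 = 0.1900 m
sum ≈ 0.2160+0.8100+2.0400+0.1900 ≈ 3.2560 m = S ✓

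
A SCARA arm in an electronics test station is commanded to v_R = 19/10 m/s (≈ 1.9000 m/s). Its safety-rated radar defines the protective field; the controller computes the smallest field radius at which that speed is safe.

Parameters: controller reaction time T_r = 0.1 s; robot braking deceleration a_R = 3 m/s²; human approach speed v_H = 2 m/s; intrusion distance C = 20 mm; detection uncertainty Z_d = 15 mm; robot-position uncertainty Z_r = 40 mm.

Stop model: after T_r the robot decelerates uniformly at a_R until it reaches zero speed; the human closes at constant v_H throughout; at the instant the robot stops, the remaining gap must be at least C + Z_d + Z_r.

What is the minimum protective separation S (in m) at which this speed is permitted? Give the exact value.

S_min = 7/3 m = 2.3333 m

braking lasts T_s = (19/10)/3 = 0.6333 s
reaction-phase robot travel = 1.9000·0.1000 = 0.1900 m
braking distance = 1.9000²/(2·3.0000) = 0.6017 m
human closes 2.0000·0.7333 = 1.4667 m
residual clearance needed = 0.0200+0.0150+0.0400 = 0.0750 m
S_min ≈ 0.1900+0.6017+1.4667+0.0750  ⇒  S_min = 7/3 m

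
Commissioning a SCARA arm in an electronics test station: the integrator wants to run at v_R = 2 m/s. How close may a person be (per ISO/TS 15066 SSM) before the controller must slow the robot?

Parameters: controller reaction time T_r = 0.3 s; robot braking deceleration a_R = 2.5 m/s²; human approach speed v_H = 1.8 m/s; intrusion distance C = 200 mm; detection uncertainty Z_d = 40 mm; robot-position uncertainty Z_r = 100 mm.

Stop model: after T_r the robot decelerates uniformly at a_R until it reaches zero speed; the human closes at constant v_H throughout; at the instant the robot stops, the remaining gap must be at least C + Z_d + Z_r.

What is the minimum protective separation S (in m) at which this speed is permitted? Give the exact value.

braking lasts T_s = 2/(5/2) = 0.8000 s
robot covers v_R·T_r = 2.0000·0.3000 = 0.6000 m before braking
braking distance = 2.0000²/(2·2.5000) = 0.8000 m
human closes 1.8000·1.1000 = 1.9800 m
margins: 0.2000+0.0400+0.1000 = 0.3400 m
S_min ≈ 0.6000+0.8000+1.9800+0.3400  ⇒  S_min = 93/25 m

S_min = 93/25 m = 3.7200 m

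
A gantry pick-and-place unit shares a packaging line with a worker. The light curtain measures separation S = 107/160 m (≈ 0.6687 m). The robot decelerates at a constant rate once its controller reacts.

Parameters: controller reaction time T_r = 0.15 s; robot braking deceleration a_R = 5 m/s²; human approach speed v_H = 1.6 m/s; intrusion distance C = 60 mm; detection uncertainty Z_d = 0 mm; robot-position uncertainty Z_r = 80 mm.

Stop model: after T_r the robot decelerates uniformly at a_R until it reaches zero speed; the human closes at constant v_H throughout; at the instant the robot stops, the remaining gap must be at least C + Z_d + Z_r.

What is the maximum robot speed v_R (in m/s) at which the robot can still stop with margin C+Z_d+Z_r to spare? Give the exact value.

v_R_max = 11/20 m/s = 0.5500 m/s

quadratic (1/10)·v² + (47/100)·v + (-231/800) = 0
  disc = (47/100)² − 4·(1/10)·(-231/800) = 841/2500 ; √disc = 29/50
  v_R = (−(47/100) + 29/50) / (2·(1/10)) = 11/20 m/s
check:
T_s = v_R/a_R = (11/20)/5 = 0.1100 s
robot covers v_R·T_r = 0.5500·0.1500 = 0.0825 m before braking
robot covers 0.5500·0.1100 − ½·5.0000·0.1100² = 0.0302 m while stopping
human over T_r+T_s: 1.6000·(0.1500+0.1100) = 0.4160 m
residual clearance needed = 0.0600+0.0000+0.0800 = 0.1400 m
sum ≈ 0.0825+0.0302+0.4160+0.1400 ≈ 0.6687 m = S ✓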